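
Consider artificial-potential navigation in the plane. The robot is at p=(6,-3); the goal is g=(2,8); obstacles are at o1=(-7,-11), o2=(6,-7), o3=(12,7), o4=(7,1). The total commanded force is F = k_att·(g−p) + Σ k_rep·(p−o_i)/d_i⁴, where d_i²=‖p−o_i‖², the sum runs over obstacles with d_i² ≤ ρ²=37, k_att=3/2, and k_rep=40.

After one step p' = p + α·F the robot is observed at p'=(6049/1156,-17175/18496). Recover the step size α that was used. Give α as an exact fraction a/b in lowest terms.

F_att = 3/2·(g−p) = 3/2·(-4,11) = (-6.0000,16.5000)
o1: d²=233 > ρ²=37 → inactive
o2: d²=16 ≤ ρ²=37; F_rep = 40·(0,4)/16² = (0.0000,0.6250)
o3: d²=136 > ρ²=37 → inactive
o4: d²=17 ≤ ρ²=37; F_rep = 40·(-1,-4)/17² = (-0.1384,-0.5536)
F = F_att + ΣF_rep = (-6.1384,16.5714)
Δp = p'−p = (-0.7673,2.0714); α = Δx/Fx = (-887/1156) / (-1774/289) = 1/8
check: Δy/Fy = (38313/18496) / (38313/2312) = 1/8 ✓

α = 1/8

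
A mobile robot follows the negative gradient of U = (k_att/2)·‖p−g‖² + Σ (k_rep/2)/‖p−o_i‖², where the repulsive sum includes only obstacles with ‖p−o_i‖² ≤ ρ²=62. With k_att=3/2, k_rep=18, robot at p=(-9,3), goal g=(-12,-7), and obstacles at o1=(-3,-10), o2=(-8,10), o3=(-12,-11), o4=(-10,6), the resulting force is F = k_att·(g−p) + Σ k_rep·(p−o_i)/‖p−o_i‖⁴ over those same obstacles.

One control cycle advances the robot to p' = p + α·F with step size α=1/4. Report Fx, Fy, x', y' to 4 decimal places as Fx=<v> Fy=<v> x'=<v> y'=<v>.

F_att = 3/2·(g−p) = 3/2·(-3,-10) = (-4.5000,-15.0000)
o1: d²=205 > ρ²=62 → inactive
o2: d²=50 ≤ ρ²=62; F_rep = 18·(-1,-7)/50² = (-0.0072,-0.0504)
o3: d²=205 > ρ²=62 → inactive
o4: d²=10 ≤ ρ²=62; F_rep = 18·(1,-3)/10² = (0.1800,-0.5400)
F = F_att + ΣF_rep = (-4.3272,-15.5904)
p' = p + 1/4·F = (-10.0818,-0.8976)

Fx=-4.3272 Fy=-15.5904 x'=-10.0818 y'=-0.8976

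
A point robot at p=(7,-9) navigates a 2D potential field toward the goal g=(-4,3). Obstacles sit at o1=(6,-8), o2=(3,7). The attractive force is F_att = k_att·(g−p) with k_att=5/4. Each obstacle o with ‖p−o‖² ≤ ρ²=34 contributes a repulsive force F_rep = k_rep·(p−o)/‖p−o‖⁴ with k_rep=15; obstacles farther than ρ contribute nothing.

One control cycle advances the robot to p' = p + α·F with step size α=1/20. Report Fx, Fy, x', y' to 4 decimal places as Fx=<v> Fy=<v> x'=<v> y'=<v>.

F_att = 5/4·(g−p) = 5/4·(-11,12) = (-13.7500,15.0000)
o1: d²=2 ≤ ρ²=34; F_rep = 15·(1,-1)/2² = (3.7500,-3.7500)
o2: d²=272 > ρ²=34 → inactive
F = F_att + ΣF_rep = (-10.0000,11.2500)
p' = p + 1/20·F = (6.5000,-8.4375)

Fx=-10.0000 Fy=11.2500 x'=6.5000 y'=-8.4375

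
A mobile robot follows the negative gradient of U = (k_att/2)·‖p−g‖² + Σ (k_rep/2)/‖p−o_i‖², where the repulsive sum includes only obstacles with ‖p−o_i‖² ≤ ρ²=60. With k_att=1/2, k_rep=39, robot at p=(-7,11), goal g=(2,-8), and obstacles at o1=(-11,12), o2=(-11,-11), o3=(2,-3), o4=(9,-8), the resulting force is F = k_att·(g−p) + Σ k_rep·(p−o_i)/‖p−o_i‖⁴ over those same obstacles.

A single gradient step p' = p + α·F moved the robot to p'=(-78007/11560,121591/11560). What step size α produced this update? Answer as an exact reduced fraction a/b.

α = 1/20

F_att = 1/2·(g−p) = 1/2·(9,-19) = (4.5000,-9.5000)
o1: d²=17 ≤ ρ²=60; F_rep = 39·(4,-1)/17² = (0.5398,-0.1349)
o2: d²=500 > ρ²=60 → inactive
o3: d²=277 > ρ²=60 → inactive
o4: d²=617 > ρ²=60 → inactive
F = F_att + ΣF_rep = (5.0398,-9.6349)
Δp = p'−p = (0.2520,-0.4817); α = Δx/Fx = (2913/11560) / (2913/578) = 1/20
check: Δy/Fy = (-5569/11560) / (-5569/578) = 1/20 ✓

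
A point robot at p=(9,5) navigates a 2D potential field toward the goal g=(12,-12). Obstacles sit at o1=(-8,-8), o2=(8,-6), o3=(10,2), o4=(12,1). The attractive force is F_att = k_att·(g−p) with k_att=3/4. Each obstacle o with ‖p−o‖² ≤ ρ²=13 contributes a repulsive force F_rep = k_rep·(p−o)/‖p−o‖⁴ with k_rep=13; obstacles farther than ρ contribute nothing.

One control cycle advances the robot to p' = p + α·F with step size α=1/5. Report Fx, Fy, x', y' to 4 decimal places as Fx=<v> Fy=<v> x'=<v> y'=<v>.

F_att = 3/4·(g−p) = 3/4·(3,-17) = (2.2500,-12.7500)
o1: d²=458 > ρ²=13 → inactive
o2: d²=122 > ρ²=13 → inactive
o3: d²=10 ≤ ρ²=13; F_rep = 13·(-1,3)/10² = (-0.1300,0.3900)
o4: d²=25 > ρ²=13 → inactive
F = F_att + ΣF_rep = (2.1200,-12.3600)
p' = p + 1/5·F = (9.4240,2.5280)

Fx=2.1200 Fy=-12.3600 x'=9.4240 y'=2.5280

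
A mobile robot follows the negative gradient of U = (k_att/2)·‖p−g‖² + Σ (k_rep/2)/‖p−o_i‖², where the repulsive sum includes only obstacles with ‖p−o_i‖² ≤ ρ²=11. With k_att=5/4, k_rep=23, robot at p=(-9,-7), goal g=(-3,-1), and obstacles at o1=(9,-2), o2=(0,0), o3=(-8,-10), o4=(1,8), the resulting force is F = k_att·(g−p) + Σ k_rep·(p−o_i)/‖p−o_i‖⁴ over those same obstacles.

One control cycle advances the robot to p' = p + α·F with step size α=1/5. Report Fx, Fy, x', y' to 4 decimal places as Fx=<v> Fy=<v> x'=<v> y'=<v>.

F_att = 5/4·(g−p) = 5/4·(6,6) = (7.5000,7.5000)
o1: d²=349 > ρ²=11 → inactive
o2: d²=130 > ρ²=11 → inactive
o3: d²=10 ≤ ρ²=11; F_rep = 23·(-1,3)/10² = (-0.2300,0.6900)
o4: d²=325 > ρ²=11 → inactive
F = F_att + ΣF_rep = (7.2700,8.1900)
p' = p + 1/5·F = (-7.5460,-5.3620)

Fx=7.2700 Fy=8.1900 x'=-7.5460 y'=-5.3620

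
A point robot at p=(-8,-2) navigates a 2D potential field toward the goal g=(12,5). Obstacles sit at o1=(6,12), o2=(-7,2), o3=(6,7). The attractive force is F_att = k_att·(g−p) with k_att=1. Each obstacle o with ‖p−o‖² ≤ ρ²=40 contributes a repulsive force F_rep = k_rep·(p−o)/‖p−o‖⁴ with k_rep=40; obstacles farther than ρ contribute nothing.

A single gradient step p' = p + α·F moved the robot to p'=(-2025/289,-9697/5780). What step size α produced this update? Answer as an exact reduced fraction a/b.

α = 1/20

F_att = 1·(g−p) = 1·(20,7) = (20.0000,7.0000)
o1: d²=392 > ρ²=40 → inactive
o2: d²=17 ≤ ρ²=40; F_rep = 40·(-1,-4)/17² = (-0.1384,-0.5536)
o3: d²=277 > ρ²=40 → inactive
F = F_att + ΣF_rep = (19.8616,6.4464)
Δp = p'−p = (0.9931,0.3223); α = Δx/Fx = (287/289) / (5740/289) = 1/20
check: Δy/Fy = (1863/5780) / (1863/289) = 1/20 ✓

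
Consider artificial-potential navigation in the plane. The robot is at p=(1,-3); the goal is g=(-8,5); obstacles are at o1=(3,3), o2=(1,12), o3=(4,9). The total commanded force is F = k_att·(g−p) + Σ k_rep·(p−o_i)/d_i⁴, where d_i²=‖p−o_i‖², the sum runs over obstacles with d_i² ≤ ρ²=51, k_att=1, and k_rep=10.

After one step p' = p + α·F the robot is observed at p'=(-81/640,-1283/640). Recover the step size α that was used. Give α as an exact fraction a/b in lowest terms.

F_att = 1·(g−p) = 1·(-9,8) = (-9.0000,8.0000)
o1: d²=40 ≤ ρ²=51; F_rep = 10·(-2,-6)/40² = (-0.0125,-0.0375)
o2: d²=225 > ρ²=51 → inactive
o3: d²=153 > ρ²=51 → inactive
F = F_att + ΣF_rep = (-9.0125,7.9625)
Δp = p'−p = (-1.1266,0.9953); α = Δx/Fx = (-721/640) / (-721/80) = 1/8
check: Δy/Fy = (637/640) / (637/80) = 1/8 ✓

α = 1/8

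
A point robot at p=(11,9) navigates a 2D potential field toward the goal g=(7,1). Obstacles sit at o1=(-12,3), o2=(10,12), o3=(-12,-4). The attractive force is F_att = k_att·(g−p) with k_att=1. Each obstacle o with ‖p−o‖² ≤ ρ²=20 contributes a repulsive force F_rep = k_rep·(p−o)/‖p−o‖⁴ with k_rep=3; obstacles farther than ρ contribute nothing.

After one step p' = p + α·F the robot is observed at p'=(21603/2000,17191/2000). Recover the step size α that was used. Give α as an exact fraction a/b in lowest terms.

α = 1/20

F_att = 1·(g−p) = 1·(-4,-8) = (-4.0000,-8.0000)
o1: d²=565 > ρ²=20 → inactive
o2: d²=10 ≤ ρ²=20; F_rep = 3·(1,-3)/10² = (0.0300,-0.0900)
o3: d²=698 > ρ²=20 → inactive
F = F_att + ΣF_rep = (-3.9700,-8.0900)
Δp = p'−p = (-0.1985,-0.4045); α = Δx/Fx = (-397/2000) / (-397/100) = 1/20
check: Δy/Fy = (-809/2000) / (-809/100) = 1/20 ✓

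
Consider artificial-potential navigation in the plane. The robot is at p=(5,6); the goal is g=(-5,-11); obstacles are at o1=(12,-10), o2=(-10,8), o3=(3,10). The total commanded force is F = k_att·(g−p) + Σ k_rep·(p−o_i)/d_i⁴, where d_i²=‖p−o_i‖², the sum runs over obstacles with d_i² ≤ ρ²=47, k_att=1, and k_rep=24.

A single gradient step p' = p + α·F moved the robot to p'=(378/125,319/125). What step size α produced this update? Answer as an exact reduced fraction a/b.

α = 1/5

F_att = 1·(g−p) = 1·(-10,-17) = (-10.0000,-17.0000)
o1: d²=305 > ρ²=47 → inactive
o2: d²=229 > ρ²=47 → inactive
o3: d²=20 ≤ ρ²=47; F_rep = 24·(2,-4)/20² = (0.1200,-0.2400)
F = F_att + ΣF_rep = (-9.8800,-17.2400)
Δp = p'−p = (-1.9760,-3.4480); α = Δx/Fx = (-247/125) / (-247/25) = 1/5
check: Δy/Fy = (-431/125) / (-431/25) = 1/5 ✓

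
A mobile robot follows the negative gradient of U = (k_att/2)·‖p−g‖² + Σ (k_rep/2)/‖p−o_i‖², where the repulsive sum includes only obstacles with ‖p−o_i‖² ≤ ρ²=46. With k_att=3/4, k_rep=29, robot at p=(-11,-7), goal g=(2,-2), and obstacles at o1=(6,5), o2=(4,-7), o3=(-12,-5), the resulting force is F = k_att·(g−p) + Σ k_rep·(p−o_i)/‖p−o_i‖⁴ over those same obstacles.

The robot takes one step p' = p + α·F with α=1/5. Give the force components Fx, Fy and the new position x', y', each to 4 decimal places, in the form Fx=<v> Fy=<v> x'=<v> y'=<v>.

F_att = 3/4·(g−p) = 3/4·(13,5) = (9.7500,3.7500)
o1: d²=433 > ρ²=46 → inactive
o2: d²=225 > ρ²=46 → inactive
o3: d²=5 ≤ ρ²=46; F_rep = 29·(1,-2)/5² = (1.1600,-2.3200)
F = F_att + ΣF_rep = (10.9100,1.4300)
p' = p + 1/5·F = (-8.8180,-6.7140)

Fx=10.9100 Fy=1.4300 x'=-8.8180 y'=-6.7140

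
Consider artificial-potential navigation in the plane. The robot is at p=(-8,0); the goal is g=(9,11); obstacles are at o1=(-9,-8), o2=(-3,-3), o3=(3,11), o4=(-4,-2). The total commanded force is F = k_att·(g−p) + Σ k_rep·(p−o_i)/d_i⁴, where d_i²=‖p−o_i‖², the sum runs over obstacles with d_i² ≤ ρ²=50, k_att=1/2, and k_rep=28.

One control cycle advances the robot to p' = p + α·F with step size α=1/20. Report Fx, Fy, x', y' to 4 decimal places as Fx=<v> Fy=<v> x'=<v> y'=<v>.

Fx=8.0989 Fy=5.7127 x'=-7.5951 y'=0.2856

F_att = 1/2·(g−p) = 1/2·(17,11) = (8.5000,5.5000)
o1: d²=65 > ρ²=50 → inactive
o2: d²=34 ≤ ρ²=50; F_rep = 28·(-5,3)/34² = (-0.1211,0.0727)
o3: d²=242 > ρ²=50 → inactive
o4: d²=20 ≤ ρ²=50; F_rep = 28·(-4,2)/20² = (-0.2800,0.1400)
F = F_att + ΣF_rep = (8.0989,5.7127)
p' = p + 1/20·F = (-7.5951,0.2856)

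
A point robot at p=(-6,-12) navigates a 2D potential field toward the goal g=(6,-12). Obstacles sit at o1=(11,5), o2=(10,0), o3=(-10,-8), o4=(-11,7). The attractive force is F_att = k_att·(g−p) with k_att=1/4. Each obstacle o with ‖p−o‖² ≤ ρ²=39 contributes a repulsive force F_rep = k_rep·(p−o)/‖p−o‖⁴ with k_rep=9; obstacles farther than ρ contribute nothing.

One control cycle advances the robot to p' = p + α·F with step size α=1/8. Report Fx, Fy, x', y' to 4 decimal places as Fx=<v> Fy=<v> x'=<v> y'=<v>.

Fx=3.0352 Fy=-0.0352 x'=-5.6206 y'=-12.0044

F_att = 1/4·(g−p) = 1/4·(12,0) = (3.0000,0.0000)
o1: d²=578 > ρ²=39 → inactive
o2: d²=400 > ρ²=39 → inactive
o3: d²=32 ≤ ρ²=39; F_rep = 9·(4,-4)/32² = (0.0352,-0.0352)
o4: d²=386 > ρ²=39 → inactive
F = F_att + ΣF_rep = (3.0352,-0.0352)
p' = p + 1/8·F = (-5.6206,-12.0044)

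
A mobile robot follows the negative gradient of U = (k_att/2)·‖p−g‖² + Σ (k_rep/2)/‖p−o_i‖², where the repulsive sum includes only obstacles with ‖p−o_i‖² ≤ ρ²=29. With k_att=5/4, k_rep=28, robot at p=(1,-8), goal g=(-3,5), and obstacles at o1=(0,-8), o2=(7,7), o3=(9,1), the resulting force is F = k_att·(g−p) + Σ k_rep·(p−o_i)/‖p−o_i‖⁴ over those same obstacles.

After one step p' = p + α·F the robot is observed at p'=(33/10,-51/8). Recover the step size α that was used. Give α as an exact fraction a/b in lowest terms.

F_att = 5/4·(g−p) = 5/4·(-4,13) = (-5.0000,16.2500)
o1: d²=1 ≤ ρ²=29; F_rep = 28·(1,0)/1² = (28.0000,0.0000)
o2: d²=261 > ρ²=29 → inactive
o3: d²=145 > ρ²=29 → inactive
F = F_att + ΣF_rep = (23.0000,16.2500)
Δp = p'−p = (2.3000,1.6250); α = Δx/Fx = (23/10) / (23) = 1/10
check: Δy/Fy = (13/8) / (65/4) = 1/10 ✓

α = 1/10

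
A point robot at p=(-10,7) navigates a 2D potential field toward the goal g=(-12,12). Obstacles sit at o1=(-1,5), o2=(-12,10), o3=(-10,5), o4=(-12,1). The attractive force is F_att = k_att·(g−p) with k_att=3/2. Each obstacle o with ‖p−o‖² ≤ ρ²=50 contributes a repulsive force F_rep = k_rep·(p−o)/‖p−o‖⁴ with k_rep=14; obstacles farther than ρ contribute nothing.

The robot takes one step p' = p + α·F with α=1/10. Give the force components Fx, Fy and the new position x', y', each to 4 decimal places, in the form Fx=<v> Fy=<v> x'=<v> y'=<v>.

F_att = 3/2·(g−p) = 3/2·(-2,5) = (-3.0000,7.5000)
o1: d²=85 > ρ²=50 → inactive
o2: d²=13 ≤ ρ²=50; F_rep = 14·(2,-3)/13² = (0.1657,-0.2485)
o3: d²=4 ≤ ρ²=50; F_rep = 14·(0,2)/4² = (0.0000,1.7500)
o4: d²=40 ≤ ρ²=50; F_rep = 14·(2,6)/40² = (0.0175,0.0525)
F = F_att + ΣF_rep = (-2.8168,9.0540)
p' = p + 1/10·F = (-10.2817,7.9054)

Fx=-2.8168 Fy=9.0540 x'=-10.2817 y'=7.9054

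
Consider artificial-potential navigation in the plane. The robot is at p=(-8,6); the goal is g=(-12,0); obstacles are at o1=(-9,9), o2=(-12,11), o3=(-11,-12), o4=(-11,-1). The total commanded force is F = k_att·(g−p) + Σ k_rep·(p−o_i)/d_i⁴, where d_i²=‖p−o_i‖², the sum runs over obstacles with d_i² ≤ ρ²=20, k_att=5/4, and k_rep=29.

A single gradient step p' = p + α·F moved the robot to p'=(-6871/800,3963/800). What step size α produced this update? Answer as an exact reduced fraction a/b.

α = 1/8

F_att = 5/4·(g−p) = 5/4·(-4,-6) = (-5.0000,-7.5000)
o1: d²=10 ≤ ρ²=20; F_rep = 29·(1,-3)/10² = (0.2900,-0.8700)
o2: d²=41 > ρ²=20 → inactive
o3: d²=333 > ρ²=20 → inactive
o4: d²=58 > ρ²=20 → inactive
F = F_att + ΣF_rep = (-4.7100,-8.3700)
Δp = p'−p = (-0.5887,-1.0462); α = Δx/Fx = (-471/800) / (-471/100) = 1/8
check: Δy/Fy = (-837/800) / (-837/100) = 1/8 ✓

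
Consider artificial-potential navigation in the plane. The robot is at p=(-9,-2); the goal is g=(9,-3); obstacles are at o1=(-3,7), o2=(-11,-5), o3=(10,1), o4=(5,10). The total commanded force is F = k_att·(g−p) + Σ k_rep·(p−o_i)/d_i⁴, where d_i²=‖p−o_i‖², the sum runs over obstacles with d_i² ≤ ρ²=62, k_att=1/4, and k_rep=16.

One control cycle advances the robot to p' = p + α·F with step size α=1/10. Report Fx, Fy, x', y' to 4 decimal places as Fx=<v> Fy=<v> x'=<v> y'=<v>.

Fx=4.6893 Fy=0.0340 x'=-8.5311 y'=-1.9966

F_att = 1/4·(g−p) = 1/4·(18,-1) = (4.5000,-0.2500)
o1: d²=117 > ρ²=62 → inactive
o2: d²=13 ≤ ρ²=62; F_rep = 16·(2,3)/13² = (0.1893,0.2840)
o3: d²=370 > ρ²=62 → inactive
o4: d²=340 > ρ²=62 → inactive
F = F_att + ΣF_rep = (4.6893,0.0340)
p' = p + 1/10·F = (-8.5311,-1.9966)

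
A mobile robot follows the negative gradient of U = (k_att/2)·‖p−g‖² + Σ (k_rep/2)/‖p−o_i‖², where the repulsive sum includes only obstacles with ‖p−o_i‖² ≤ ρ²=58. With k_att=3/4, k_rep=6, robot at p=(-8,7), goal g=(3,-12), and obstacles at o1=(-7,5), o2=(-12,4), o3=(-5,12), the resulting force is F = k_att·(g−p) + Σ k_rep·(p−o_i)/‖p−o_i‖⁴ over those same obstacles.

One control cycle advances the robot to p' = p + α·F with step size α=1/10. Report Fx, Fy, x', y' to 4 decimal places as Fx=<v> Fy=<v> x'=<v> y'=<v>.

Fx=8.0328 Fy=-13.7672 x'=-7.1967 y'=5.6233

F_att = 3/4·(g−p) = 3/4·(11,-19) = (8.2500,-14.2500)
o1: d²=5 ≤ ρ²=58; F_rep = 6·(-1,2)/5² = (-0.2400,0.4800)
o2: d²=25 ≤ ρ²=58; F_rep = 6·(4,3)/25² = (0.0384,0.0288)
o3: d²=34 ≤ ρ²=58; F_rep = 6·(-3,-5)/34² = (-0.0156,-0.0260)
F = F_att + ΣF_rep = (8.0328,-13.7672)
p' = p + 1/10·F = (-7.1967,5.6233)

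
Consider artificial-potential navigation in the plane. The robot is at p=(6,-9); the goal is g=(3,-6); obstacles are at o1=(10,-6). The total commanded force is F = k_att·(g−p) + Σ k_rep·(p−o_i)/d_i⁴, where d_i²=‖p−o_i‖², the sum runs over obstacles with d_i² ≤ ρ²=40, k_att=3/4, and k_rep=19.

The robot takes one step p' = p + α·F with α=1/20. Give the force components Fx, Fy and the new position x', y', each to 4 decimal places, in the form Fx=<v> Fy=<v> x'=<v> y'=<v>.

Fx=-2.3716 Fy=2.1588 x'=5.8814 y'=-8.8921

F_att = 3/4·(g−p) = 3/4·(-3,3) = (-2.2500,2.2500)
o1: d²=25 ≤ ρ²=40; F_rep = 19·(-4,-3)/25² = (-0.1216,-0.0912)
F = F_att + ΣF_rep = (-2.3716,2.1588)
p' = p + 1/20·F = (5.8814,-8.8921)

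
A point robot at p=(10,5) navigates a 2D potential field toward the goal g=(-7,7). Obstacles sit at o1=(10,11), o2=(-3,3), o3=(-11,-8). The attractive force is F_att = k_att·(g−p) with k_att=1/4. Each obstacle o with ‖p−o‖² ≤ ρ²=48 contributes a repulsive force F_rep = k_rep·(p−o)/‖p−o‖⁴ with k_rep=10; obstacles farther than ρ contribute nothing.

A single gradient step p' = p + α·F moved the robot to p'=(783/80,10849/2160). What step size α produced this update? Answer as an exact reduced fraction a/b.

F_att = 1/4·(g−p) = 1/4·(-17,2) = (-4.2500,0.5000)
o1: d²=36 ≤ ρ²=48; F_rep = 10·(0,-6)/36² = (0.0000,-0.0463)
o2: d²=173 > ρ²=48 → inactive
o3: d²=610 > ρ²=48 → inactive
F = F_att + ΣF_rep = (-4.2500,0.4537)
Δp = p'−p = (-0.2125,0.0227); α = Δx/Fx = (-17/80) / (-17/4) = 1/20
check: Δy/Fy = (49/2160) / (49/108) = 1/20 ✓

α = 1/20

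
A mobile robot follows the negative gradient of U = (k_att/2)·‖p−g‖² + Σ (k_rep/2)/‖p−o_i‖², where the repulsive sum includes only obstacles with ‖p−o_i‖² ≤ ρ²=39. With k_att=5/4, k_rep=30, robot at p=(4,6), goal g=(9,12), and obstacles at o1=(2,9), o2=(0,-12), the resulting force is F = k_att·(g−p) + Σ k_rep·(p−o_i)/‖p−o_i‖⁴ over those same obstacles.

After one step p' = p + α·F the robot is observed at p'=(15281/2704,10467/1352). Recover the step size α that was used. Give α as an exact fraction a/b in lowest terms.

α = 1/4

F_att = 5/4·(g−p) = 5/4·(5,6) = (6.2500,7.5000)
o1: d²=13 ≤ ρ²=39; F_rep = 30·(2,-3)/13² = (0.3550,-0.5325)
o2: d²=340 > ρ²=39 → inactive
F = F_att + ΣF_rep = (6.6050,6.9675)
Δp = p'−p = (1.6513,1.7419); α = Δx/Fx = (4465/2704) / (4465/676) = 1/4
check: Δy/Fy = (2355/1352) / (2355/338) = 1/4 ✓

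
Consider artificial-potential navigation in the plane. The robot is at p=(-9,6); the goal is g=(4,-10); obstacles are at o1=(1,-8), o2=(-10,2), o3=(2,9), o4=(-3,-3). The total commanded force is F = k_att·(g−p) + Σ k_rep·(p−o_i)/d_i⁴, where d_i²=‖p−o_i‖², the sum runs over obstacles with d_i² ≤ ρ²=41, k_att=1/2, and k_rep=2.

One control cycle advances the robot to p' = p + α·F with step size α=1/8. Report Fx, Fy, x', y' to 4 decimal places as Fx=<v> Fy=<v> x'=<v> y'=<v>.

F_att = 1/2·(g−p) = 1/2·(13,-16) = (6.5000,-8.0000)
o1: d²=296 > ρ²=41 → inactive
o2: d²=17 ≤ ρ²=41; F_rep = 2·(1,4)/17² = (0.0069,0.0277)
o3: d²=130 > ρ²=41 → inactive
o4: d²=117 > ρ²=41 → inactive
F = F_att + ΣF_rep = (6.5069,-7.9723)
p' = p + 1/8·F = (-8.1866,5.0035)

Fx=6.5069 Fy=-7.9723 x'=-8.1866 y'=5.0035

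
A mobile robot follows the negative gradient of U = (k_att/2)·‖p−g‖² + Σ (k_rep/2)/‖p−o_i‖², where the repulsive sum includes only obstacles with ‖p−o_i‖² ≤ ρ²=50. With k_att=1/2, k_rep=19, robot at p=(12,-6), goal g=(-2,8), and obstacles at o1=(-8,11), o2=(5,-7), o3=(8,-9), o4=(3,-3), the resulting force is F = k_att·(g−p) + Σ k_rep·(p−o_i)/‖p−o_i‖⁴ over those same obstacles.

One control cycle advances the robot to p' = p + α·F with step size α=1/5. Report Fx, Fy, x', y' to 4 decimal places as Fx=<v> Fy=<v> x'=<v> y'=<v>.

Fx=-6.8252 Fy=7.0988 x'=10.6350 y'=-4.5802

F_att = 1/2·(g−p) = 1/2·(-14,14) = (-7.0000,7.0000)
o1: d²=689 > ρ²=50 → inactive
o2: d²=50 ≤ ρ²=50; F_rep = 19·(7,1)/50² = (0.0532,0.0076)
o3: d²=25 ≤ ρ²=50; F_rep = 19·(4,3)/25² = (0.1216,0.0912)
o4: d²=90 > ρ²=50 → inactive
F = F_att + ΣF_rep = (-6.8252,7.0988)
p' = p + 1/5·F = (10.6350,-4.5802)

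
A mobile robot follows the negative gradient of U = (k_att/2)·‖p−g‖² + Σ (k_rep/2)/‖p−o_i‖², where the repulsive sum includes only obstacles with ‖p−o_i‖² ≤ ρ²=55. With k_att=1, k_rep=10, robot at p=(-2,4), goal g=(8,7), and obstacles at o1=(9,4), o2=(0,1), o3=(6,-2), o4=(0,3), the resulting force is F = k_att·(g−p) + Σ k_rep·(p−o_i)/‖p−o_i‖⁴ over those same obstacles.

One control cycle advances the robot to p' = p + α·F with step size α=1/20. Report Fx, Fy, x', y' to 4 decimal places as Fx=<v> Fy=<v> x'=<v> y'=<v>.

F_att = 1·(g−p) = 1·(10,3) = (10.0000,3.0000)
o1: d²=121 > ρ²=55 → inactive
o2: d²=13 ≤ ρ²=55; F_rep = 10·(-2,3)/13² = (-0.1183,0.1775)
o3: d²=100 > ρ²=55 → inactive
o4: d²=5 ≤ ρ²=55; F_rep = 10·(-2,1)/5² = (-0.8000,0.4000)
F = F_att + ΣF_rep = (9.0817,3.5775)
p' = p + 1/20·F = (-1.5459,4.1789)

Fx=9.0817 Fy=3.5775 x'=-1.5459 y'=4.1789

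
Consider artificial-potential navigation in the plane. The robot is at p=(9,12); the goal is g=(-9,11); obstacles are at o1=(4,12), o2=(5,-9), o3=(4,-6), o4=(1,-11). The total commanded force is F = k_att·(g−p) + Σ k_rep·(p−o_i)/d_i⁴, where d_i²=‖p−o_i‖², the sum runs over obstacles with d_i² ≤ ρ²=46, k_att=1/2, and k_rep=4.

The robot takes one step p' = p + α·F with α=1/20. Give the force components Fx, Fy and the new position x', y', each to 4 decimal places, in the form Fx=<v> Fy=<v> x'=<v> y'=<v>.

F_att = 1/2·(g−p) = 1/2·(-18,-1) = (-9.0000,-0.5000)
o1: d²=25 ≤ ρ²=46; F_rep = 4·(5,0)/25² = (0.0320,0.0000)
o2: d²=457 > ρ²=46 → inactive
o3: d²=349 > ρ²=46 → inactive
o4: d²=593 > ρ²=46 → inactive
F = F_att + ΣF_rep = (-8.9680,-0.5000)
p' = p + 1/20·F = (8.5516,11.9750)

Fx=-8.9680 Fy=-0.5000 x'=8.5516 y'=11.9750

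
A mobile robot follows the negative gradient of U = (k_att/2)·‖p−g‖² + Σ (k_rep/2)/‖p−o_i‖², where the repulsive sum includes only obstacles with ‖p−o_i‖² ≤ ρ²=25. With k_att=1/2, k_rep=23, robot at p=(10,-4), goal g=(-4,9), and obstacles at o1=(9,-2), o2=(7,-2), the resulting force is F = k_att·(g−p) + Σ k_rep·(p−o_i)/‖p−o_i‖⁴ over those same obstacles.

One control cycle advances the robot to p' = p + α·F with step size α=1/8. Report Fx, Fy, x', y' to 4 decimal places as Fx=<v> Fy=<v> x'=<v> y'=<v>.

F_att = 1/2·(g−p) = 1/2·(-14,13) = (-7.0000,6.5000)
o1: d²=5 ≤ ρ²=25; F_rep = 23·(1,-2)/5² = (0.9200,-1.8400)
o2: d²=13 ≤ ρ²=25; F_rep = 23·(3,-2)/13² = (0.4083,-0.2722)
F = F_att + ΣF_rep = (-5.6717,4.3878)
p' = p + 1/8·F = (9.2910,-3.4515)

Fx=-5.6717 Fy=4.3878 x'=9.2910 y'=-3.4515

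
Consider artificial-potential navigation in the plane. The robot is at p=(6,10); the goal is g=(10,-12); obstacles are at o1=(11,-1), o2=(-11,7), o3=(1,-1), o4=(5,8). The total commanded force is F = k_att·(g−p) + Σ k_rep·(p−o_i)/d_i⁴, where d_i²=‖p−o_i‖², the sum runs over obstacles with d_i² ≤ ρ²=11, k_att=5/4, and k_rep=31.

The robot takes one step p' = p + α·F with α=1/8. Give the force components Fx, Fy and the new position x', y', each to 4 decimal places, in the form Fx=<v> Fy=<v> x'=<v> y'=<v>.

F_att = 5/4·(g−p) = 5/4·(4,-22) = (5.0000,-27.5000)
o1: d²=146 > ρ²=11 → inactive
o2: d²=298 > ρ²=11 → inactive
o3: d²=146 > ρ²=11 → inactive
o4: d²=5 ≤ ρ²=11; F_rep = 31·(1,2)/5² = (1.2400,2.4800)
F = F_att + ΣF_rep = (6.2400,-25.0200)
p' = p + 1/8·F = (6.7800,6.8725)

Fx=6.2400 Fy=-25.0200 x'=6.7800 y'=6.8725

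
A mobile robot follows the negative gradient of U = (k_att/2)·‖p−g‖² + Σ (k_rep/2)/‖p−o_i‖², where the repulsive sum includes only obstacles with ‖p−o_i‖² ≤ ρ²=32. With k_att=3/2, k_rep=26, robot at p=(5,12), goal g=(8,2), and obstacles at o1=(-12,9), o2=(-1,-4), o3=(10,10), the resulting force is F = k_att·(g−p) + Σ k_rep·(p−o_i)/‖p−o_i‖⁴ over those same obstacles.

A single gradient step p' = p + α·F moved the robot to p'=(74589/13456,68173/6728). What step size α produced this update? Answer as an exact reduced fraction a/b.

F_att = 3/2·(g−p) = 3/2·(3,-10) = (4.5000,-15.0000)
o1: d²=298 > ρ²=32 → inactive
o2: d²=292 > ρ²=32 → inactive
o3: d²=29 ≤ ρ²=32; F_rep = 26·(-5,2)/29² = (-0.1546,0.0618)
F = F_att + ΣF_rep = (4.3454,-14.9382)
Δp = p'−p = (0.5432,-1.8673); α = Δx/Fx = (7309/13456) / (7309/1682) = 1/8
check: Δy/Fy = (-12563/6728) / (-12563/841) = 1/8 ✓

α = 1/8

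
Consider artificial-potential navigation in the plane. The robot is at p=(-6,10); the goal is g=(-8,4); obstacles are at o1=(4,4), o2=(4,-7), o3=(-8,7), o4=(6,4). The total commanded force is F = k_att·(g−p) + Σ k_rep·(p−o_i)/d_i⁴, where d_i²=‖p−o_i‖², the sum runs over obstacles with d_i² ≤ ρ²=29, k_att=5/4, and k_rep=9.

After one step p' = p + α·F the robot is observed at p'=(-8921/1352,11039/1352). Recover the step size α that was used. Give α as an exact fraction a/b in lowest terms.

F_att = 5/4·(g−p) = 5/4·(-2,-6) = (-2.5000,-7.5000)
o1: d²=136 > ρ²=29 → inactive
o2: d²=389 > ρ²=29 → inactive
o3: d²=13 ≤ ρ²=29; F_rep = 9·(2,3)/13² = (0.1065,0.1598)
o4: d²=180 > ρ²=29 → inactive
F = F_att + ΣF_rep = (-2.3935,-7.3402)
Δp = p'−p = (-0.5984,-1.8351); α = Δx/Fx = (-809/1352) / (-809/338) = 1/4
check: Δy/Fy = (-2481/1352) / (-2481/338) = 1/4 ✓

α = 1/4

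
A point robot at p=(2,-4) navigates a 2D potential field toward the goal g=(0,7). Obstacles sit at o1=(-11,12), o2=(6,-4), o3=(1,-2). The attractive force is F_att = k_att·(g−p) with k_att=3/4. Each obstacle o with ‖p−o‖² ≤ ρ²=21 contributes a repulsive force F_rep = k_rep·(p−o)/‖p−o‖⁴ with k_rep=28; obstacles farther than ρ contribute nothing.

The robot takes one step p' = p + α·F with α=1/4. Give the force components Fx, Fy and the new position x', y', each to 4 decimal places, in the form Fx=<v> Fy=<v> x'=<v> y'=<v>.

F_att = 3/4·(g−p) = 3/4·(-2,11) = (-1.5000,8.2500)
o1: d²=425 > ρ²=21 → inactive
o2: d²=16 ≤ ρ²=21; F_rep = 28·(-4,0)/16² = (-0.4375,0.0000)
o3: d²=5 ≤ ρ²=21; F_rep = 28·(1,-2)/5² = (1.1200,-2.2400)
F = F_att + ΣF_rep = (-0.8175,6.0100)
p' = p + 1/4·F = (1.7956,-2.4975)

Fx=-0.8175 Fy=6.0100 x'=1.7956 y'=-2.4975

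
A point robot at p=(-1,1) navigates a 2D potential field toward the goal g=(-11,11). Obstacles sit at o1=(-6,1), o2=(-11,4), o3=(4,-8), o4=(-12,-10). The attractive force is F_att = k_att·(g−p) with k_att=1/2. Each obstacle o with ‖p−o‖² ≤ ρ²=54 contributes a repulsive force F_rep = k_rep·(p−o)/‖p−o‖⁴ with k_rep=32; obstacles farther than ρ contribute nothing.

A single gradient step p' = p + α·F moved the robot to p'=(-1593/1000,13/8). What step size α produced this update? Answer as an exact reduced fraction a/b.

α = 1/8

F_att = 1/2·(g−p) = 1/2·(-10,10) = (-5.0000,5.0000)
o1: d²=25 ≤ ρ²=54; F_rep = 32·(5,0)/25² = (0.2560,0.0000)
o2: d²=109 > ρ²=54 → inactive
o3: d²=106 > ρ²=54 → inactive
o4: d²=242 > ρ²=54 → inactive
F = F_att + ΣF_rep = (-4.7440,5.0000)
Δp = p'−p = (-0.5930,0.6250); α = Δx/Fx = (-593/1000) / (-593/125) = 1/8
check: Δy/Fy = (5/8) / (5) = 1/8 ✓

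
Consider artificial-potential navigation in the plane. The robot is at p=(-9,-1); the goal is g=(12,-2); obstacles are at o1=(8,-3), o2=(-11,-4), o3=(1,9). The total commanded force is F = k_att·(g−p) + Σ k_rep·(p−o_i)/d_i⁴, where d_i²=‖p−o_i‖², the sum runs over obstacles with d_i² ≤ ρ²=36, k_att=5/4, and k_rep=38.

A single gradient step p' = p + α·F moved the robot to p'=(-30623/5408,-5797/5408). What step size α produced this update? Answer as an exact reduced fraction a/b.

F_att = 5/4·(g−p) = 5/4·(21,-1) = (26.2500,-1.2500)
o1: d²=293 > ρ²=36 → inactive
o2: d²=13 ≤ ρ²=36; F_rep = 38·(2,3)/13² = (0.4497,0.6746)
o3: d²=200 > ρ²=36 → inactive
F = F_att + ΣF_rep = (26.6997,-0.5754)
Δp = p'−p = (3.3375,-0.0719); α = Δx/Fx = (18049/5408) / (18049/676) = 1/8
check: Δy/Fy = (-389/5408) / (-389/676) = 1/8 ✓

α = 1/8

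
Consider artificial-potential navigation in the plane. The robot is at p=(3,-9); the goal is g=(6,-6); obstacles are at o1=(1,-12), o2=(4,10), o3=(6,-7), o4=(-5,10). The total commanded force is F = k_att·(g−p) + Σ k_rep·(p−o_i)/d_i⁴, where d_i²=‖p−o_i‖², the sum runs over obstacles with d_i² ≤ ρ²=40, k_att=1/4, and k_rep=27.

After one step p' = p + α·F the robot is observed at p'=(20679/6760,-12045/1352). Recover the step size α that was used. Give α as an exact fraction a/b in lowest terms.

F_att = 1/4·(g−p) = 1/4·(3,3) = (0.7500,0.7500)
o1: d²=13 ≤ ρ²=40; F_rep = 27·(2,3)/13² = (0.3195,0.4793)
o2: d²=362 > ρ²=40 → inactive
o3: d²=13 ≤ ρ²=40; F_rep = 27·(-3,-2)/13² = (-0.4793,-0.3195)
o4: d²=425 > ρ²=40 → inactive
F = F_att + ΣF_rep = (0.5902,0.9098)
Δp = p'−p = (0.0590,0.0910); α = Δx/Fx = (399/6760) / (399/676) = 1/10
check: Δy/Fy = (123/1352) / (615/676) = 1/10 ✓

α = 1/10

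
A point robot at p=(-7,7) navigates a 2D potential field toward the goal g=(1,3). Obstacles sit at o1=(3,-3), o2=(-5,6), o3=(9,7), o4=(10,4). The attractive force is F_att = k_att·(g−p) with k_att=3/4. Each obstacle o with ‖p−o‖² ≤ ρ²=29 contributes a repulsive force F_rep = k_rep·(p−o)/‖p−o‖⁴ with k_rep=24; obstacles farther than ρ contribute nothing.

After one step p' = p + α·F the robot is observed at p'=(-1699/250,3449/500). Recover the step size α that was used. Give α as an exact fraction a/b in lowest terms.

F_att = 3/4·(g−p) = 3/4·(8,-4) = (6.0000,-3.0000)
o1: d²=200 > ρ²=29 → inactive
o2: d²=5 ≤ ρ²=29; F_rep = 24·(-2,1)/5² = (-1.9200,0.9600)
o3: d²=256 > ρ²=29 → inactive
o4: d²=298 > ρ²=29 → inactive
F = F_att + ΣF_rep = (4.0800,-2.0400)
Δp = p'−p = (0.2040,-0.1020); α = Δx/Fx = (51/250) / (102/25) = 1/20
check: Δy/Fy = (-51/500) / (-51/25) = 1/20 ✓

α = 1/20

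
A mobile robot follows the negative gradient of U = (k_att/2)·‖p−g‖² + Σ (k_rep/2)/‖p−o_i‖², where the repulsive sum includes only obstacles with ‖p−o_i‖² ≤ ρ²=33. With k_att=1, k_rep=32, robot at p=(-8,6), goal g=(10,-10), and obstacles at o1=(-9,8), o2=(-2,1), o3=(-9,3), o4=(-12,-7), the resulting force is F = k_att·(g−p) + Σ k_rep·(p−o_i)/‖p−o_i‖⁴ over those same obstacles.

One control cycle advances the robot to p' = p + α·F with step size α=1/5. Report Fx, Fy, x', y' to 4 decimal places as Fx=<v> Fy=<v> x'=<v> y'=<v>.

Fx=19.6000 Fy=-17.6000 x'=-4.0800 y'=2.4800

F_att = 1·(g−p) = 1·(18,-16) = (18.0000,-16.0000)
o1: d²=5 ≤ ρ²=33; F_rep = 32·(1,-2)/5² = (1.2800,-2.5600)
o2: d²=61 > ρ²=33 → inactive
o3: d²=10 ≤ ρ²=33; F_rep = 32·(1,3)/10² = (0.3200,0.9600)
o4: d²=185 > ρ²=33 → inactive
F = F_att + ΣF_rep = (19.6000,-17.6000)
p' = p + 1/5·F = (-4.0800,2.4800)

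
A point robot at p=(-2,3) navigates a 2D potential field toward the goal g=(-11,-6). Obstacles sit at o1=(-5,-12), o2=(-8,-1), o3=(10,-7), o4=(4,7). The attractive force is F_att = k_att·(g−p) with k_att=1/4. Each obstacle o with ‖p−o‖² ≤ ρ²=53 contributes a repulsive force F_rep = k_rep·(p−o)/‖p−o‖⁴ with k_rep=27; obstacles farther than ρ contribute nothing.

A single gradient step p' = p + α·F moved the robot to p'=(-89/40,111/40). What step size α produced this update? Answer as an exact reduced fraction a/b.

F_att = 1/4·(g−p) = 1/4·(-9,-9) = (-2.2500,-2.2500)
o1: d²=234 > ρ²=53 → inactive
o2: d²=52 ≤ ρ²=53; F_rep = 27·(6,4)/52² = (0.0599,0.0399)
o3: d²=244 > ρ²=53 → inactive
o4: d²=52 ≤ ρ²=53; F_rep = 27·(-6,-4)/52² = (-0.0599,-0.0399)
F = F_att + ΣF_rep = (-2.2500,-2.2500)
Δp = p'−p = (-0.2250,-0.2250); α = Δx/Fx = (-9/40) / (-9/4) = 1/10
check: Δy/Fy = (-9/40) / (-9/4) = 1/10 ✓

α = 1/10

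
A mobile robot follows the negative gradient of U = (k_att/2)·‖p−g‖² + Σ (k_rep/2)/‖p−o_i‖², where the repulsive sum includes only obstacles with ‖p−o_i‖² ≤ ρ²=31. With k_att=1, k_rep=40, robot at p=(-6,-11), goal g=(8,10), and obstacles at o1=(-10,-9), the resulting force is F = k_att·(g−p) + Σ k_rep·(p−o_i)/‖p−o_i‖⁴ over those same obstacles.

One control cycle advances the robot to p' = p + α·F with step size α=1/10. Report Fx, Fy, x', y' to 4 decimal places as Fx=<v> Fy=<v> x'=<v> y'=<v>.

Fx=14.4000 Fy=20.8000 x'=-4.5600 y'=-8.9200

F_att = 1·(g−p) = 1·(14,21) = (14.0000,21.0000)
o1: d²=20 ≤ ρ²=31; F_rep = 40·(4,-2)/20² = (0.4000,-0.2000)
F = F_att + ΣF_rep = (14.4000,20.8000)
p' = p + 1/10·F = (-4.5600,-8.9200)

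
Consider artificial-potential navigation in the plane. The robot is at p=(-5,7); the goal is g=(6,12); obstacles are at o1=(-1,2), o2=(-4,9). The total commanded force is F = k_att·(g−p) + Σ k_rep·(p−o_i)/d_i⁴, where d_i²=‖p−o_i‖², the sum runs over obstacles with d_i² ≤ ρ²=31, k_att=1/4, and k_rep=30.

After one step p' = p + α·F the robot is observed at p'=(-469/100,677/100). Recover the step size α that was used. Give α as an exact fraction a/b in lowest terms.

α = 1/5

F_att = 1/4·(g−p) = 1/4·(11,5) = (2.7500,1.2500)
o1: d²=41 > ρ²=31 → inactive
o2: d²=5 ≤ ρ²=31; F_rep = 30·(-1,-2)/5² = (-1.2000,-2.4000)
F = F_att + ΣF_rep = (1.5500,-1.1500)
Δp = p'−p = (0.3100,-0.2300); α = Δx/Fx = (31/100) / (31/20) = 1/5
check: Δy/Fy = (-23/100) / (-23/20) = 1/5 ✓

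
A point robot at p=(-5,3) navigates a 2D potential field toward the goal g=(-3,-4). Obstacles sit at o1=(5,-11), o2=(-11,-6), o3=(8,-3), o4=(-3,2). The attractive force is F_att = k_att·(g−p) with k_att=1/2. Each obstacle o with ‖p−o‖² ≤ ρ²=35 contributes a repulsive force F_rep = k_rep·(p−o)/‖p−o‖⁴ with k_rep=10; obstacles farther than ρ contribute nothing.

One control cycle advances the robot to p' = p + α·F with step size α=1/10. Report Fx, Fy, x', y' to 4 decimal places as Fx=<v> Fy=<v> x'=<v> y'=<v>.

F_att = 1/2·(g−p) = 1/2·(2,-7) = (1.0000,-3.5000)
o1: d²=296 > ρ²=35 → inactive
o2: d²=117 > ρ²=35 → inactive
o3: d²=205 > ρ²=35 → inactive
o4: d²=5 ≤ ρ²=35; F_rep = 10·(-2,1)/5² = (-0.8000,0.4000)
F = F_att + ΣF_rep = (0.2000,-3.1000)
p' = p + 1/10·F = (-4.9800,2.6900)

Fx=0.2000 Fy=-3.1000 x'=-4.9800 y'=2.6900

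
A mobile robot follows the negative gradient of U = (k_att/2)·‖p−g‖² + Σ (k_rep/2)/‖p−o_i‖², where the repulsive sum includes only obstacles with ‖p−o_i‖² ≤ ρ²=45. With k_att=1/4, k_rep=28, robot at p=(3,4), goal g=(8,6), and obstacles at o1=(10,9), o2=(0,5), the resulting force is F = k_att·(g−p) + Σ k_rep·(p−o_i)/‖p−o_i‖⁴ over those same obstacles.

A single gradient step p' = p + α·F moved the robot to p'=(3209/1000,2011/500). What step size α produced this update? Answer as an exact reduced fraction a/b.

α = 1/10

F_att = 1/4·(g−p) = 1/4·(5,2) = (1.2500,0.5000)
o1: d²=74 > ρ²=45 → inactive
o2: d²=10 ≤ ρ²=45; F_rep = 28·(3,-1)/10² = (0.8400,-0.2800)
F = F_att + ΣF_rep = (2.0900,0.2200)
Δp = p'−p = (0.2090,0.0220); α = Δx/Fx = (209/1000) / (209/100) = 1/10
check: Δy/Fy = (11/500) / (11/50) = 1/10 ✓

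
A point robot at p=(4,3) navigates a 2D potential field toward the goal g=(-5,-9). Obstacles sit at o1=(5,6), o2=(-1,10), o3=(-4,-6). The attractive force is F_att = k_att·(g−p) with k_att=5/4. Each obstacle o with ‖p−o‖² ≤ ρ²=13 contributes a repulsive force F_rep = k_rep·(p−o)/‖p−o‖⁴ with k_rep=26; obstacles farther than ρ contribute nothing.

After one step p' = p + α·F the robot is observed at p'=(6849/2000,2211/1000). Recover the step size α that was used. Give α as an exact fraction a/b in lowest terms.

α = 1/20

F_att = 5/4·(g−p) = 5/4·(-9,-12) = (-11.2500,-15.0000)
o1: d²=10 ≤ ρ²=13; F_rep = 26·(-1,-3)/10² = (-0.2600,-0.7800)
o2: d²=74 > ρ²=13 → inactive
o3: d²=145 > ρ²=13 → inactive
F = F_att + ΣF_rep = (-11.5100,-15.7800)
Δp = p'−p = (-0.5755,-0.7890); α = Δx/Fx = (-1151/2000) / (-1151/100) = 1/20
check: Δy/Fy = (-789/1000) / (-789/50) = 1/20 ✓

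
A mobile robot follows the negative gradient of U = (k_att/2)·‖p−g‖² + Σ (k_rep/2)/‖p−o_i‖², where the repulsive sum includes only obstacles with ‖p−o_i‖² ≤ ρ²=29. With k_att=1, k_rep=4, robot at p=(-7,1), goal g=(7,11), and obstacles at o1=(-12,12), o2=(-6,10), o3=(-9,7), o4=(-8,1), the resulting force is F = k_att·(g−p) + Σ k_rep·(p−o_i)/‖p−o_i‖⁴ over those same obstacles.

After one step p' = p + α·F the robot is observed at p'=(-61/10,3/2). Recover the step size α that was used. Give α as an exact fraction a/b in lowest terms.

α = 1/20

F_att = 1·(g−p) = 1·(14,10) = (14.0000,10.0000)
o1: d²=146 > ρ²=29 → inactive
o2: d²=82 > ρ²=29 → inactive
o3: d²=40 > ρ²=29 → inactive
o4: d²=1 ≤ ρ²=29; F_rep = 4·(1,0)/1² = (4.0000,0.0000)
F = F_att + ΣF_rep = (18.0000,10.0000)
Δp = p'−p = (0.9000,0.5000); α = Δx/Fx = (9/10) / (18) = 1/20
check: Δy/Fy = (1/2) / (10) = 1/20 ✓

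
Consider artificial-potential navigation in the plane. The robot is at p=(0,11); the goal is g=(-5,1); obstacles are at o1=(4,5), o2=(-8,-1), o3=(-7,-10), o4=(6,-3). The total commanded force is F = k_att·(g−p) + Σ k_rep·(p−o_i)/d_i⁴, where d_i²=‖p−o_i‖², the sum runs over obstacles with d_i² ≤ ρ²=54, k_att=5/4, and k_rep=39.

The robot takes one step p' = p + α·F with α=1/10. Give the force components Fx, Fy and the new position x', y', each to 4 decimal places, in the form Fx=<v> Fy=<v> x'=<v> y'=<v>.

F_att = 5/4·(g−p) = 5/4·(-5,-10) = (-6.2500,-12.5000)
o1: d²=52 ≤ ρ²=54; F_rep = 39·(-4,6)/52² = (-0.0577,0.0865)
o2: d²=208 > ρ²=54 → inactive
o3: d²=490 > ρ²=54 → inactive
o4: d²=232 > ρ²=54 → inactive
F = F_att + ΣF_rep = (-6.3077,-12.4135)
p' = p + 1/10·F = (-0.6308,9.7587)

Fx=-6.3077 Fy=-12.4135 x'=-0.6308 y'=9.7587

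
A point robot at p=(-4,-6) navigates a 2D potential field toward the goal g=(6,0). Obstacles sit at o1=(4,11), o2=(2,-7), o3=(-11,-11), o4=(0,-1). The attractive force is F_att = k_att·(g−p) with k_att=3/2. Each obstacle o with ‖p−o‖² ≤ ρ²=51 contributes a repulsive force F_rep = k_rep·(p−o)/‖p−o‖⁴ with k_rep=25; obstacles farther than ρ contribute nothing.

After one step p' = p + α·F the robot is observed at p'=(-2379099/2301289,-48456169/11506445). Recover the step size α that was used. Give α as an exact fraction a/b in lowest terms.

α = 1/5

F_att = 3/2·(g−p) = 3/2·(10,6) = (15.0000,9.0000)
o1: d²=353 > ρ²=51 → inactive
o2: d²=37 ≤ ρ²=51; F_rep = 25·(-6,1)/37² = (-0.1096,0.0183)
o3: d²=74 > ρ²=51 → inactive
o4: d²=41 ≤ ρ²=51; F_rep = 25·(-4,-5)/41² = (-0.0595,-0.0744)
F = F_att + ΣF_rep = (14.8309,8.9439)
Δp = p'−p = (2.9662,1.7888); α = Δx/Fx = (6826057/2301289) / (34130285/2301289) = 1/5
check: Δy/Fy = (20582501/11506445) / (20582501/2301289) = 1/5 ✓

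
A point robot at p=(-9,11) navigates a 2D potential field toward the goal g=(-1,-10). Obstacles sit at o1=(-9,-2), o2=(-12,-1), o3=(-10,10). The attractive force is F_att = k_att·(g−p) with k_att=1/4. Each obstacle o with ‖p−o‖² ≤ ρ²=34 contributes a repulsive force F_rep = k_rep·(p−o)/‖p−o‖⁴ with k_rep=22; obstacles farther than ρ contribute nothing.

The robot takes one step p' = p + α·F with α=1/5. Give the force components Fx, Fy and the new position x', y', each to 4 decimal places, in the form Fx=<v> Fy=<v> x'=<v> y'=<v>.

F_att = 1/4·(g−p) = 1/4·(8,-21) = (2.0000,-5.2500)
o1: d²=169 > ρ²=34 → inactive
o2: d²=153 > ρ²=34 → inactive
o3: d²=2 ≤ ρ²=34; F_rep = 22·(1,1)/2² = (5.5000,5.5000)
F = F_att + ΣF_rep = (7.5000,0.2500)
p' = p + 1/5·F = (-7.5000,11.0500)

Fx=7.5000 Fy=0.2500 x'=-7.5000 y'=11.0500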